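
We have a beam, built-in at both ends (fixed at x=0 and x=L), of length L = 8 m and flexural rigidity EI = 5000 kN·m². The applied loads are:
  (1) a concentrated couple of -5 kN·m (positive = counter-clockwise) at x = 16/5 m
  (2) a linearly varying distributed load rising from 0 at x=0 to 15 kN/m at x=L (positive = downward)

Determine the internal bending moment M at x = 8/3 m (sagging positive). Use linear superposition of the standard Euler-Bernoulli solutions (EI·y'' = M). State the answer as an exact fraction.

Load 1 — applied couple M₀=-5 kN·m at a=16/5 m (b=L-a=24/5):
  M_1 = R_Ax - M_A  [x≤a] with R_A=-9/10, M_A=-3/5 = (-9/10)·(8/3) - (-3/5) = -9/5 kN·m
Load 2 — triangular load w₀=15 kN/m (0→w₀ over full span):
  M_2 = 3w₀Lx/20 - w₀L²/30 - w₀x³/(6L) = 3·15·8·(8/3)/20 - 15·8²/30 - 15·(8/3)³/(6·8) = 272/27 kN·m
Superposition: M = Σ M_i = 1117/135 kN·m ≈ 8.274074 kN·m

M(8/3) = 1117/135 kN·m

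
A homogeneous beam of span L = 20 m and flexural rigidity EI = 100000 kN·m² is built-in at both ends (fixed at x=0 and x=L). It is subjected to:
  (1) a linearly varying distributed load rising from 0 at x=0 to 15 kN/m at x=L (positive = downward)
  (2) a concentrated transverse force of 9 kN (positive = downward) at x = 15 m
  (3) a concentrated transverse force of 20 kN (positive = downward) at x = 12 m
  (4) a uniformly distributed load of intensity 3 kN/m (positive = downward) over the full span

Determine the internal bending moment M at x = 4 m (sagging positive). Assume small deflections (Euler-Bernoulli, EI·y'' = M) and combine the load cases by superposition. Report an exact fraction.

M(4) = -18021/400 kN·m

Load 1 — triangular load w₀=15 kN/m (0→w₀ over full span):
  M_1 = 3w₀Lx/20 - w₀L²/30 - w₀x³/(6L) = 3·15·20·4/20 - 15·20²/30 - 15·4³/(6·20) = -28 kN·m
Load 2 — point force P=9 kN at a=15 m (b=L-a=5):
  M_2 = Pb²(3a+b)x/L³ - Pab²/L²  [x≤a] = 9·5²·(3·15+5)·4/20³ - 9·15·5²/20² = -45/16 kN·m
Load 3 — point force P=20 kN at a=12 m (b=L-a=8):
  M_3 = Pb²(3a+b)x/L³ - Pab²/L²  [x≤a] = 20·8²·(3·12+8)·4/20³ - 20·12·8²/20² = -256/25 kN·m
Load 4 — uniform load w=3 kN/m over full span:
  M_4 = wLx/2 - wL²/12 - wx²/2 = 3·20·4/2 - 3·20²/12 - 3·4²/2 = -4 kN·m
Superposition: M = Σ M_i = -18021/400 kN·m ≈ -45.052500 kN·m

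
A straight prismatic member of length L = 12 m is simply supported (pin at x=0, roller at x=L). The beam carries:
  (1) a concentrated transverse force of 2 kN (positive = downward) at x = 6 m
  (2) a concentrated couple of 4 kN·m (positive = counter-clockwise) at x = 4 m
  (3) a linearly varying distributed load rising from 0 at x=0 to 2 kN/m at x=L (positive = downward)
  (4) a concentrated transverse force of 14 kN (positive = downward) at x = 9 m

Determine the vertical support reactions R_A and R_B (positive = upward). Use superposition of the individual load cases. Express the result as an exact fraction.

Load 1 — point force P=2 kN at a=6 m (b=L-a=6):
  R_A = Pb/L = 2·6/12 = 1 kN
  R_B = Pa/L = 2·6/12 = 1 kN
Load 2 — applied couple M₀=4 kN·m at a=4 m (b=L-a=8):
  R_A = M₀/L = 4/12 = 1/3 kN
  R_B = -M₀/L = -4/12 = -1/3 kN
Load 3 — triangular load w₀=2 kN/m (0→w₀ over full span):
  R_A = w₀L/6 = 2·12/6 = 4 kN
  R_B = w₀L/3 = 2·12/3 = 8 kN
Load 4 — point force P=14 kN at a=9 m (b=L-a=3):
  R_A = Pb/L = 14·3/12 = 7/2 kN
  R_B = Pa/L = 14·9/12 = 21/2 kN
Superposition: R_A = 53/6 kN, R_B = 115/6 kN

R_A = 53/6 kN, R_B = 115/6 kN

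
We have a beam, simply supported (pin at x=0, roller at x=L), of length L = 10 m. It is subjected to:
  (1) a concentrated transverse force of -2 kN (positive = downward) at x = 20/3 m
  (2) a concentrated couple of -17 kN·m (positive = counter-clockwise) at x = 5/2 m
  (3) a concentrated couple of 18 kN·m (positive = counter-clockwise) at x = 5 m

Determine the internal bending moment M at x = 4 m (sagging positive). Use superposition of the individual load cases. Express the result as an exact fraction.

M(4) = 221/15 kN·m

Load 1 — point force P=-2 kN at a=20/3 m (b=L-a=10/3):
  M_1 = Pbx/L  [x≤a] = (-2)·(10/3)·4/10 = -8/3 kN·m
Load 2 — applied couple M₀=-17 kN·m at a=5/2 m (b=L-a=15/2):
  M_2 = M₀x/L - M₀  [x>a] = (-17)·4/10 - (-17) = 51/5 kN·m
Load 3 — applied couple M₀=18 kN·m at a=5 m (b=L-a=5):
  M_3 = M₀x/L  [x≤a] = 18·4/10 = 36/5 kN·m
Superposition: M = Σ M_i = 221/15 kN·m ≈ 14.733333 kN·m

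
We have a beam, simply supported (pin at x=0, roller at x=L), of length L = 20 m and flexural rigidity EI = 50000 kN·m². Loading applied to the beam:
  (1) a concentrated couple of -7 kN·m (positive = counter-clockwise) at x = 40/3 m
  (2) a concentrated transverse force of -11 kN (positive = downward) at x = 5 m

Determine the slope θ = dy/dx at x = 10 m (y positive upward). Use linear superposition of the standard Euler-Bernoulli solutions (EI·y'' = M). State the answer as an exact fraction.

θ(10) = -523/720000 rad

Load 1 — applied couple M₀=-7 kN·m at a=40/3 m (b=L-a=20/3):
  θ_1 = (M₀x²/(2L)+C₁)/EI  [x≤a] with C₁=M₀(3b²-L²)/(6L)=140/9 = ((-7)·10²/(2·20)+(140/9))/50000 = -7/180000 rad
Load 2 — point force P=-11 kN at a=5 m (b=L-a=15):
  θ_2 = -Pa(2L²-6Lx+3x²+a²)/(6LEI)  [x>a] = -(-11)·5·(2·20²-6·20·10+3·10²+5²)/(6·20·50000) = -11/16000 rad
Superposition: θ = Σ θ_i = -523/720000 rad ≈ -0.000726 rad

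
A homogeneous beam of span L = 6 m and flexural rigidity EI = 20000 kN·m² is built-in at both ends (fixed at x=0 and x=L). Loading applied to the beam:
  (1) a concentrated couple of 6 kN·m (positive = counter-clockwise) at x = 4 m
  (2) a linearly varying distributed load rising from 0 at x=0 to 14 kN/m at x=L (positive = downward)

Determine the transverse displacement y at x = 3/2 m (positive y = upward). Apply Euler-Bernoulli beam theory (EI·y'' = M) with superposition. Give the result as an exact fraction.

Load 1 — applied couple M₀=6 kN·m at a=4 m (b=L-a=2):
  y_1 = (R_Ax³/6 - M_Ax²/2)/EI  [x≤a] with R_A=4/3, M_A=2 = ((4/3)·(3/2)³/6 - 2·(3/2)²/2)/20000 = -3/40000 m
Load 2 — triangular load w₀=14 kN/m (0→w₀ over full span):
  y_2 = -w₀x²(L-x)²(x+2L)/(120LEI) = -14·(3/2)²·(6-(3/2))²·((3/2)+2·6)/(120·6·20000) = -15309/25600000 m
Superposition: y = Σ y_i = -17229/25600000 m ≈ -0.000673 m

y(3/2) = -17229/25600000 m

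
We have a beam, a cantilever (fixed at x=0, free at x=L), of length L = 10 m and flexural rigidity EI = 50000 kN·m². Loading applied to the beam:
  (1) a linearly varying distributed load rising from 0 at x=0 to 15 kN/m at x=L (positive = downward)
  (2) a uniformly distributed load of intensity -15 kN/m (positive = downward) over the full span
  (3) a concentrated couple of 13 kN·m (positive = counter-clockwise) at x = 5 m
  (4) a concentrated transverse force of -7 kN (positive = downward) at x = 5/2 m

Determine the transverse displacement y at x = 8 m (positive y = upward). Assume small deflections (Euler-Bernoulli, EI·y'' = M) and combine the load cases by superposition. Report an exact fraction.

Load 1 — triangular load w₀=15 kN/m (0→w₀ over full span):
  y_1 = (w₀Lx³/12-w₀L²x²/6-w₀x⁵/(120L))/EI = (15·10·8³/12-15·10²·8²/6-15·8⁵/(120·10))/50000 = -3128/15625 m
Load 2 — uniform load w=-15 kN/m over full span:
  y_2 = -wx²(x²-4Lx+6L²)/(24EI) = -(-15)·8²·(8²-4·10·8+6·10²)/(24·50000) = 172/625 m
Load 3 — applied couple M₀=13 kN·m at a=5 m (b=L-a=5):
  y_3 = M₀a(2x-a)/(2EI)  [x>a] = 13·5·(2·8-5)/(2·50000) = 143/20000 m
Load 4 — point force P=-7 kN at a=5/2 m (b=L-a=15/2):
  y_4 = -Pa²(3x-a)/(6EI)  [x>a] = -(-7)·(5/2)²·(3·8-(5/2))/(6·50000) = 301/96000 m
Superposition: y = Σ y_i = 1023521/12000000 m ≈ 0.085293 m

y(8) = 1023521/12000000 m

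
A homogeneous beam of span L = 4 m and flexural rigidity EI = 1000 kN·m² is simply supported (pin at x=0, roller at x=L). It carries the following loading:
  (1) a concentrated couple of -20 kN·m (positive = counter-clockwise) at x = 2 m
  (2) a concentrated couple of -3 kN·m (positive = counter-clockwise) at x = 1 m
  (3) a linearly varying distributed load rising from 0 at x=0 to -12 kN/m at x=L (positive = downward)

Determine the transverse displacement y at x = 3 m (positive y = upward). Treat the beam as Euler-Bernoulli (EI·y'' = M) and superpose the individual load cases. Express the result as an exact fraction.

Load 1 — applied couple M₀=-20 kN·m at a=2 m (b=L-a=2):
  y_1 = (M₀x³/(6L)-M₀(x-a)²/2+C₁x)/EI  [x>a] with C₁=M₀(3b²-L²)/(6L)=10/3 = ((-20)·3³/(6·4)-(-20)·(3-2)²/2+(10/3)·3)/1000 = -1/400 m
Load 2 — applied couple M₀=-3 kN·m at a=1 m (b=L-a=3):
  y_2 = (M₀x³/(6L)-M₀(x-a)²/2+C₁x)/EI  [x>a] with C₁=M₀(3b²-L²)/(6L)=-11/8 = ((-3)·3³/(6·4)-(-3)·(3-1)²/2+(-11/8)·3)/1000 = -3/2000 m
Load 3 — triangular load w₀=-12 kN/m (0→w₀ over full span):
  y_3 = -w₀x(7L⁴-10L²x²+3x⁴)/(360LEI) = -(-12)·3·(7·4⁴-10·4²·3²+3·3⁴)/(360·4·1000) = 119/8000 m
Superposition: y = Σ y_i = 87/8000 m ≈ 0.010875 m

y(3) = 87/8000 m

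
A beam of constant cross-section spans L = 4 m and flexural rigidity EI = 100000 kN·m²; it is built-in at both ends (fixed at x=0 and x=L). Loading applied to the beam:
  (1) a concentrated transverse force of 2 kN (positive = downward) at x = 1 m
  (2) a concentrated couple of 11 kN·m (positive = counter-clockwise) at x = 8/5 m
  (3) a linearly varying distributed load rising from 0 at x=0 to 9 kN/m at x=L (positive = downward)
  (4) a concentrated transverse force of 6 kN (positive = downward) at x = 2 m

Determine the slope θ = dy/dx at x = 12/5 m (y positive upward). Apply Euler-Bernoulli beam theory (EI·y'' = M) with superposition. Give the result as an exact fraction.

Load 1 — point force P=2 kN at a=1 m (b=L-a=3):
  θ_1 = Pa²(L-x)(2bL-(3b+a)(L-x))/(2L³EI)  [x>a] = 2·1²·(4-(12/5))·(2·3·4-(3·3+1)·(4-(12/5)))/(2·4³·100000) = 1/500000 rad
Load 2 — applied couple M₀=11 kN·m at a=8/5 m (b=L-a=12/5):
  θ_2 = (R_Ax²/2 - M_Ax - M₀(x-a))/EI  [x>a] with R_A=99/25, M_A=33/25 = ((99/25)·(12/5)²/2 - (33/25)·(12/5) - 11·((12/5)-(8/5)))/100000 = -11/1953125 rad
Load 3 — triangular load w₀=9 kN/m (0→w₀ over full span):
  θ_3 = -w₀(2x(L-x)(L-2x)(x+2L)+x²(L-x)²)/(120LEI) = -9·(2·(12/5)·(4-(12/5))·(4-2·(12/5))·((12/5)+2·4)+(12/5)²·(4-(12/5))²)/(120·4·100000) = 18/1953125 rad
Load 4 — point force P=6 kN at a=2 m (b=L-a=2):
  θ_4 = Pa²(L-x)(2bL-(3b+a)(L-x))/(2L³EI)  [x>a] = 6·2²·(4-(12/5))·(2·2·4-(3·2+2)·(4-(12/5)))/(2·4³·100000) = 3/312500 rad
Superposition: θ = Σ θ_i = 949/62500000 rad ≈ 0.000015 rad

θ(12/5) = 949/62500000 rad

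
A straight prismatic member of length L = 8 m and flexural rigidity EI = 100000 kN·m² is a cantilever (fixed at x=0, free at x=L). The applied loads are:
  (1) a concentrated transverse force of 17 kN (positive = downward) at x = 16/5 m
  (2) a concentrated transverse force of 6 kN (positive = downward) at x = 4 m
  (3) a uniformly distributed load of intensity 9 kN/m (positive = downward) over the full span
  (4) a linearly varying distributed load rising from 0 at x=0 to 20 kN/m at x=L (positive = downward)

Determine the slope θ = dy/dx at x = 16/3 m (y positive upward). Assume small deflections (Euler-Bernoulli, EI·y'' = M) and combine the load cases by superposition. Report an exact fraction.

θ(16/3) = -796073/37968750 rad

Load 1 — point force P=17 kN at a=16/5 m (b=L-a=24/5):
  θ_1 = -Pa²/(2EI)  [x>a] = -17·(16/5)²/(2·100000) = -68/78125 rad
Load 2 — point force P=6 kN at a=4 m (b=L-a=4):
  θ_2 = -Pa²/(2EI)  [x>a] = -6·4²/(2·100000) = -3/6250 rad
Load 3 — uniform load w=9 kN/m over full span:
  θ_3 = -wx(x²-3Lx+3L²)/(6EI) = -9·(16/3)·((16/3)²-3·8·(16/3)+3·8²)/(6·100000) = -208/28125 rad
Load 4 — triangular load w₀=20 kN/m (0→w₀ over full span):
  θ_4 = (w₀Lx²/4-w₀L²x/3-w₀x⁴/(24L))/EI = (20·8·(16/3)²/4-20·8²·(16/3)/3-20·(16/3)⁴/(24·8))/100000 = -1856/151875 rad
Superposition: θ = Σ θ_i = -796073/37968750 rad ≈ -0.020967 rad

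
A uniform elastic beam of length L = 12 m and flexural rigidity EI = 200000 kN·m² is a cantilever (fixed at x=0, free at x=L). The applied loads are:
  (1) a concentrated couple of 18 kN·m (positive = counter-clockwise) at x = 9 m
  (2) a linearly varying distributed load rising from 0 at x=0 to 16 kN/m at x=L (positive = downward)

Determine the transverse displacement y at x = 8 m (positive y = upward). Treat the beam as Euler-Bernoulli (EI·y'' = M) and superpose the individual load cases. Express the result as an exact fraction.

y(8) = -11371/140625 m

Load 1 — applied couple M₀=18 kN·m at a=9 m (b=L-a=3):
  y_1 = M₀x²/(2EI)  [x≤a] = 18·8²/(2·200000) = 9/3125 m
Load 2 — triangular load w₀=16 kN/m (0→w₀ over full span):
  y_2 = (w₀Lx³/12-w₀L²x²/6-w₀x⁵/(120L))/EI = (16·12·8³/12-16·12²·8²/6-16·8⁵/(120·12))/200000 = -11776/140625 m
Superposition: y = Σ y_i = -11371/140625 m ≈ -0.080860 m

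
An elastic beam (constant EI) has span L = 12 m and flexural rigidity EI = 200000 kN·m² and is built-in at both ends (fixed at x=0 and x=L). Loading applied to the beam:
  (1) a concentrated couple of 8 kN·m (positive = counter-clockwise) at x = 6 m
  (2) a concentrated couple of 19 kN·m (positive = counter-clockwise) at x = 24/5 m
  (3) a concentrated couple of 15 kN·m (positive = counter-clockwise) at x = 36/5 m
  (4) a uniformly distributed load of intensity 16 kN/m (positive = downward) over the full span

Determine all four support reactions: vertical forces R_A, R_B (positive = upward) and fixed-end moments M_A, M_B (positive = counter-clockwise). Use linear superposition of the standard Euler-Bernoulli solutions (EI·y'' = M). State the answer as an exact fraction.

R_A = 2527/25 kN, M_A = 5027/25 kN·m, R_B = 2273/25 kN, M_B = -4553/25 kN·m

Load 1 — applied couple M₀=8 kN·m at a=6 m (b=L-a=6):
  R_A = 6M₀ab/L³ = 6·8·6·6/12³ = 1 kN
  M_A = M₀b(2a-b)/L² = 8·6·(2·6-6)/12² = 2 kN·m
  R_B = -6M₀ab/L³ = -6·8·6·6/12³ = -1 kN
  M_B = M₀a(2b-a)/L² = 8·6·(2·6-6)/12² = 2 kN·m
Load 2 — applied couple M₀=19 kN·m at a=24/5 m (b=L-a=36/5):
  R_A = 6M₀ab/L³ = 6·19·(24/5)·(36/5)/12³ = 57/25 kN
  M_A = M₀b(2a-b)/L² = 19·(36/5)·(2·(24/5)-(36/5))/12² = 57/25 kN·m
  R_B = -6M₀ab/L³ = -6·19·(24/5)·(36/5)/12³ = -57/25 kN
  M_B = M₀a(2b-a)/L² = 19·(24/5)·(2·(36/5)-(24/5))/12² = 152/25 kN·m
Load 3 — applied couple M₀=15 kN·m at a=36/5 m (b=L-a=24/5):
  R_A = 6M₀ab/L³ = 6·15·(36/5)·(24/5)/12³ = 9/5 kN
  M_A = M₀b(2a-b)/L² = 15·(24/5)·(2·(36/5)-(24/5))/12² = 24/5 kN·m
  R_B = -6M₀ab/L³ = -6·15·(36/5)·(24/5)/12³ = -9/5 kN
  M_B = M₀a(2b-a)/L² = 15·(36/5)·(2·(24/5)-(36/5))/12² = 9/5 kN·m
Load 4 — uniform load w=16 kN/m over full span:
  R_A = wL/2 = 16·12/2 = 96 kN
  M_A = wL²/12 = 16·12²/12 = 192 kN·m
  R_B = wL/2 = 16·12/2 = 96 kN
  M_B = -wL²/12 = -16·12²/12 = -192 kN·m
Superposition: R_A = 2527/25 kN, M_A = 5027/25 kN·m, R_B = 2273/25 kN, M_B = -4553/25 kN·m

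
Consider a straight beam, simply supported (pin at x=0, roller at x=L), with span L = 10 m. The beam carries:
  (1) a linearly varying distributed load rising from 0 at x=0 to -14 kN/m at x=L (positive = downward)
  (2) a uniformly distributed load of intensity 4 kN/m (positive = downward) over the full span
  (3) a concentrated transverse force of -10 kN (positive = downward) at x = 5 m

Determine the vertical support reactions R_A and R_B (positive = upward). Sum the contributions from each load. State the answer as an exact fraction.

R_A = -25/3 kN, R_B = -95/3 kN

Load 1 — triangular load w₀=-14 kN/m (0→w₀ over full span):
  R_A = w₀L/6 = (-14)·10/6 = -70/3 kN
  R_B = w₀L/3 = (-14)·10/3 = -140/3 kN
Load 2 — uniform load w=4 kN/m over full span:
  R_A = wL/2 = 4·10/2 = 20 kN
  R_B = wL/2 = 4·10/2 = 20 kN
Load 3 — point force P=-10 kN at a=5 m (b=L-a=5):
  R_A = Pb/L = (-10)·5/10 = -5 kN
  R_B = Pa/L = (-10)·5/10 = -5 kN
Superposition: R_A = -25/3 kN, R_B = -95/3 kN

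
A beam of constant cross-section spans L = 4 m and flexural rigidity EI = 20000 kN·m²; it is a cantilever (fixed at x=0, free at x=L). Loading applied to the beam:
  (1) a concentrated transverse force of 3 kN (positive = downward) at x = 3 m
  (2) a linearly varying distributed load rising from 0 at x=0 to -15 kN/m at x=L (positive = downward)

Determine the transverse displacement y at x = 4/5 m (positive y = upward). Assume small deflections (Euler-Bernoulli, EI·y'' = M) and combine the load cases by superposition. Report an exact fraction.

Load 1 — point force P=3 kN at a=3 m (b=L-a=1):
  y_1 = -Px²(3a-x)/(6EI)  [x≤a] = -3·(4/5)²·(3·3-(4/5))/(6·20000) = -41/312500 m
Load 2 — triangular load w₀=-15 kN/m (0→w₀ over full span):
  y_2 = (w₀Lx³/12-w₀L²x²/6-w₀x⁵/(120L))/EI = ((-15)·4·(4/5)³/12-(-15)·4²·(4/5)²/6-(-15)·(4/5)⁵/(120·4))/20000 = 2251/1953125 m
Superposition: y = Σ y_i = 7979/7812500 m ≈ 0.001021 m

y(4/5) = 7979/7812500 m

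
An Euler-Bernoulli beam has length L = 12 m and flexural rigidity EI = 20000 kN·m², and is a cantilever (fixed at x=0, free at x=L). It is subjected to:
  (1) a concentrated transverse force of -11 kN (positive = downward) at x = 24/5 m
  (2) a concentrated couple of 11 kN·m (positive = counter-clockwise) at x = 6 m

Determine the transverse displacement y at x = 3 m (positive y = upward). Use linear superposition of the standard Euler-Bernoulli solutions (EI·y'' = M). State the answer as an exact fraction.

y(3) = 297/25000 m

Load 1 — point force P=-11 kN at a=24/5 m (b=L-a=36/5):
  y_1 = -Px²(3a-x)/(6EI)  [x≤a] = -(-11)·3²·(3·(24/5)-3)/(6·20000) = 1881/200000 m
Load 2 — applied couple M₀=11 kN·m at a=6 m (b=L-a=6):
  y_2 = M₀x²/(2EI)  [x≤a] = 11·3²/(2·20000) = 99/40000 m
Superposition: y = Σ y_i = 297/25000 m ≈ 0.011880 m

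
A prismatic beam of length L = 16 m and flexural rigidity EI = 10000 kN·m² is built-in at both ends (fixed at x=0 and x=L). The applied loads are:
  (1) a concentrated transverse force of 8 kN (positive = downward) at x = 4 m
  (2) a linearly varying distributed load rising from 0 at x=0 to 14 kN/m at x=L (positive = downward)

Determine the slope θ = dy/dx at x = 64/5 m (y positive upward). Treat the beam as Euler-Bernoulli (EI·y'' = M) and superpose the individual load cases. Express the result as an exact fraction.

Load 1 — point force P=8 kN at a=4 m (b=L-a=12):
  θ_1 = Pa²(L-x)(2bL-(3b+a)(L-x))/(2L³EI)  [x>a] = 8·4²·(16-(64/5))·(2·12·16-(3·12+4)·(16-(64/5)))/(2·16³·10000) = 4/3125 rad
Load 2 — triangular load w₀=14 kN/m (0→w₀ over full span):
  θ_2 = -w₀(2x(L-x)(L-2x)(x+2L)+x²(L-x)²)/(120LEI) = -14·(2·(64/5)·(16-(64/5))·(16-2·(64/5))·((64/5)+2·16)+(64/5)²·(16-(64/5))²)/(120·16·10000) = 28672/1171875 rad
Superposition: θ = Σ θ_i = 30172/1171875 rad ≈ 0.025747 rad

θ(64/5) = 30172/1171875 rad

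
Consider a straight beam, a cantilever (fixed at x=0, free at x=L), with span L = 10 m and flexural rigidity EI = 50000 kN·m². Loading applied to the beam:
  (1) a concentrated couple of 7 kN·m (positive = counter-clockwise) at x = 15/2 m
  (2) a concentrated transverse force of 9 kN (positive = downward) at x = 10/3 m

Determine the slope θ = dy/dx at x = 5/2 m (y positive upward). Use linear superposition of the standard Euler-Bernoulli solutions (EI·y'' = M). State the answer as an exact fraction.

θ(5/2) = -47/80000 rad

Load 1 — applied couple M₀=7 kN·m at a=15/2 m (b=L-a=5/2):
  θ_1 = M₀x/EI  [x≤a] = 7·(5/2)/50000 = 7/20000 rad
Load 2 — point force P=9 kN at a=10/3 m (b=L-a=20/3):
  θ_2 = -Px(2a-x)/(2EI)  [x≤a] = -9·(5/2)·(2·(10/3)-(5/2))/(2·50000) = -3/3200 rad
Superposition: θ = Σ θ_i = -47/80000 rad ≈ -0.000588 rad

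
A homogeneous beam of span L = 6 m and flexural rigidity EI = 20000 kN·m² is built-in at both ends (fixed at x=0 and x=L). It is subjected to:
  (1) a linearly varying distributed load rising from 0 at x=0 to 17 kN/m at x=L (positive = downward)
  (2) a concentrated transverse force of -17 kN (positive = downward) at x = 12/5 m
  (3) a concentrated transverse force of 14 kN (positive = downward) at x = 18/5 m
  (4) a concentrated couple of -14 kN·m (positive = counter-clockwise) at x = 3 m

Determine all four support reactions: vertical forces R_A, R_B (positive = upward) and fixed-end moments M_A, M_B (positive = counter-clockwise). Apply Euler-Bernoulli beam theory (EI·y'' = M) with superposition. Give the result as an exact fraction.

Load 1 — triangular load w₀=17 kN/m (0→w₀ over full span):
  R_A = 3w₀L/20 = 3·17·6/20 = 153/10 kN
  M_A = w₀L²/30 = 17·6²/30 = 102/5 kN·m
  R_B = 7w₀L/20 = 7·17·6/20 = 357/10 kN
  M_B = -w₀L²/20 = -17·6²/20 = -153/5 kN·m
Load 2 — point force P=-17 kN at a=12/5 m (b=L-a=18/5):
  R_A = Pb²(3a+b)/L³ = (-17)·(18/5)²·(3·(12/5)+(18/5))/6³ = -1377/125 kN
  M_A = Pab²/L² = (-17)·(12/5)·(18/5)²/6² = -1836/125 kN·m
  R_B = Pa²(a+3b)/L³ = (-17)·(12/5)²·((12/5)+3·(18/5))/6³ = -748/125 kN
  M_B = -Pa²b/L² = -(-17)·(12/5)²·(18/5)/6² = 1224/125 kN·m
Load 3 — point force P=14 kN at a=18/5 m (b=L-a=12/5):
  R_A = Pb²(3a+b)/L³ = 14·(12/5)²·(3·(18/5)+(12/5))/6³ = 616/125 kN
  M_A = Pab²/L² = 14·(18/5)·(12/5)²/6² = 1008/125 kN·m
  R_B = Pa²(a+3b)/L³ = 14·(18/5)²·((18/5)+3·(12/5))/6³ = 1134/125 kN
  M_B = -Pa²b/L² = -14·(18/5)²·(12/5)/6² = -1512/125 kN·m
Load 4 — applied couple M₀=-14 kN·m at a=3 m (b=L-a=3):
  R_A = 6M₀ab/L³ = 6·(-14)·3·3/6³ = -7/2 kN
  M_A = M₀b(2a-b)/L² = (-14)·3·(2·3-3)/6² = -7/2 kN·m
  R_B = -6M₀ab/L³ = -6·(-14)·3·3/6³ = 7/2 kN
  M_B = M₀a(2b-a)/L² = (-14)·3·(2·3-3)/6² = -7/2 kN·m
Superposition: R_A = 714/125 kN, M_A = 2569/250 kN·m, R_B = 5286/125 kN, M_B = -9101/250 kN·m

R_A = 714/125 kN, M_A = 2569/250 kN·m, R_B = 5286/125 kN, M_B = -9101/250 kN·m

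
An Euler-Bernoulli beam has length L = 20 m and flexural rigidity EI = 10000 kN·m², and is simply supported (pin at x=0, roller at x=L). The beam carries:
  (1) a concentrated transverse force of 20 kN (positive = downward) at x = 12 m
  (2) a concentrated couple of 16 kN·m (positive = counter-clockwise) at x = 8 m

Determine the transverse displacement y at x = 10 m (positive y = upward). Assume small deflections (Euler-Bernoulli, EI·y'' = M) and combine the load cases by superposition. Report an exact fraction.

y(10) = -563/1875 m

Load 1 — point force P=20 kN at a=12 m (b=L-a=8):
  y_1 = -Pbx(L²-b²-x²)/(6LEI)  [x≤a] = -20·8·10·(20²-8²-10²)/(6·20·10000) = -118/375 m
Load 2 — applied couple M₀=16 kN·m at a=8 m (b=L-a=12):
  y_2 = (M₀x³/(6L)-M₀(x-a)²/2+C₁x)/EI  [x>a] with C₁=M₀(3b²-L²)/(6L)=64/15 = (16·10³/(6·20)-16·(10-8)²/2+(64/15)·10)/10000 = 9/625 m
Superposition: y = Σ y_i = -563/1875 m ≈ -0.300267 m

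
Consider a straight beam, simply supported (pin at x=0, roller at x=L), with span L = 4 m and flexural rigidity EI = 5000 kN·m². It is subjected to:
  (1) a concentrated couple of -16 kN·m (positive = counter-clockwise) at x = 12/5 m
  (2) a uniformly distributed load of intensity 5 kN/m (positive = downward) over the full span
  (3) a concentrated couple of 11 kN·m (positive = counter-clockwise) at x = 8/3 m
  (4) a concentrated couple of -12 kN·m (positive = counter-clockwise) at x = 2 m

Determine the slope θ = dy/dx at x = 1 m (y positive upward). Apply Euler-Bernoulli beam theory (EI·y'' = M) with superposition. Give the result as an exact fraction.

θ(1) = -15541/9000000 rad

Load 1 — applied couple M₀=-16 kN·m at a=12/5 m (b=L-a=8/5):
  θ_1 = (M₀x²/(2L)+C₁)/EI  [x≤a] with C₁=M₀(3b²-L²)/(6L)=416/75 = ((-16)·1²/(2·4)+(416/75))/5000 = 133/187500 rad
Load 2 — uniform load w=5 kN/m over full span:
  θ_2 = -w(L³-6Lx²+4x³)/(24EI) = -5·(4³-6·4·1²+4·1³)/(24·5000) = -11/6000 rad
Load 3 — applied couple M₀=11 kN·m at a=8/3 m (b=L-a=4/3):
  θ_3 = (M₀x²/(2L)+C₁)/EI  [x≤a] with C₁=M₀(3b²-L²)/(6L)=-44/9 = (11·1²/(2·4)+(-44/9))/5000 = -253/360000 rad
Load 4 — applied couple M₀=-12 kN·m at a=2 m (b=L-a=2):
  θ_4 = (M₀x²/(2L)+C₁)/EI  [x≤a] with C₁=M₀(3b²-L²)/(6L)=2 = ((-12)·1²/(2·4)+2)/5000 = 1/10000 rad
Superposition: θ = Σ θ_i = -15541/9000000 rad ≈ -0.001727 rad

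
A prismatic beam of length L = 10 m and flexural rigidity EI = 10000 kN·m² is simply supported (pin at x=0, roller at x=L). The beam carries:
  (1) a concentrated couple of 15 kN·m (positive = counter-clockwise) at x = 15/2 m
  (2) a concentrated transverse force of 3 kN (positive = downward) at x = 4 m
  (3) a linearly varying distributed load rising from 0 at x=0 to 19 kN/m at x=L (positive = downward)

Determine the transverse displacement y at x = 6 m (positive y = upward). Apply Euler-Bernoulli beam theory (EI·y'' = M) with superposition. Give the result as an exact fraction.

y(6) = -793237/6000000 m

Load 1 — applied couple M₀=15 kN·m at a=15/2 m (b=L-a=5/2):
  y_1 = (M₀x³/(6L)+C₁x)/EI  [x≤a] with C₁=M₀(3b²-L²)/(6L)=-325/16 = (15·6³/(6·10)+(-325/16)·6)/10000 = -543/80000 m
Load 2 — point force P=3 kN at a=4 m (b=L-a=6):
  y_2 = -Pa(L-x)(2Lx-a²-x²)/(6LEI)  [x>a] = -3·4·(10-6)·(2·10·6-4²-6²)/(6·10·10000) = -17/3125 m
Load 3 — triangular load w₀=19 kN/m (0→w₀ over full span):
  y_3 = -w₀x(7L⁴-10L²x²+3x⁴)/(360LEI) = -19·6·(7·10⁴-10·10²·6²+3·6⁴)/(360·10·10000) = -5624/46875 m
Superposition: y = Σ y_i = -793237/6000000 m ≈ -0.132206 m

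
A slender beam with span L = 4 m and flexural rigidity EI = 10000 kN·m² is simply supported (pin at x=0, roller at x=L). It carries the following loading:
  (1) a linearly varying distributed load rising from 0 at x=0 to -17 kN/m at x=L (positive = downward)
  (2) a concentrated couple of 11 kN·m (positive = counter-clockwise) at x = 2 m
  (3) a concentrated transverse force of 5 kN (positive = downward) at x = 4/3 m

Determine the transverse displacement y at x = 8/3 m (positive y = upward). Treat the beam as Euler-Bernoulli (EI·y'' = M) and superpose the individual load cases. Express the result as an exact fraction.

y(8/3) = 8063/3645000 m

Load 1 — triangular load w₀=-17 kN/m (0→w₀ over full span):
  y_1 = -w₀x(7L⁴-10L²x²+3x⁴)/(360LEI) = -(-17)·(8/3)·(7·4⁴-10·4²·(8/3)²+3·(8/3)⁴)/(360·4·10000) = 1156/455625 m
Load 2 — applied couple M₀=11 kN·m at a=2 m (b=L-a=2):
  y_2 = (M₀x³/(6L)-M₀(x-a)²/2+C₁x)/EI  [x>a] with C₁=M₀(3b²-L²)/(6L)=-11/6 = (11·(8/3)³/(6·4)-11·((8/3)-2)²/2+(-11/6)·(8/3))/10000 = 11/81000 m
Load 3 — point force P=5 kN at a=4/3 m (b=L-a=8/3):
  y_3 = -Pa(L-x)(2Lx-a²-x²)/(6LEI)  [x>a] = -5·(4/3)·(4-(8/3))·(2·4·(8/3)-(4/3)²-(8/3)²)/(6·4·10000) = -14/30375 m
Superposition: y = Σ y_i = 8063/3645000 m ≈ 0.002212 m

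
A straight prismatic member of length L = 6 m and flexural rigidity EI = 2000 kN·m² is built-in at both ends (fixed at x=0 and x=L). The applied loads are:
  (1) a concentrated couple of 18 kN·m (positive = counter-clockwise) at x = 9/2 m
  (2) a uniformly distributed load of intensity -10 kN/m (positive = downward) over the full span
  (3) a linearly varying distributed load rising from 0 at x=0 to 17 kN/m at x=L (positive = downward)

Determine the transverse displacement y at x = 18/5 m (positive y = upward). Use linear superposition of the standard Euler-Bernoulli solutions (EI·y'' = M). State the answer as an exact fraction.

Load 1 — applied couple M₀=18 kN·m at a=9/2 m (b=L-a=3/2):
  y_1 = (R_Ax³/6 - M_Ax²/2)/EI  [x≤a] with R_A=27/8, M_A=45/8 = ((27/8)·(18/5)³/6 - (45/8)·(18/5)²/2)/2000 = -5103/1000000 m
Load 2 — uniform load w=-10 kN/m over full span:
  y_2 = -wx²(L-x)²/(24EI) = -(-10)·(18/5)²·(6-(18/5))²/(24·2000) = 243/15625 m
Load 3 — triangular load w₀=17 kN/m (0→w₀ over full span):
  y_3 = -w₀x²(L-x)²(x+2L)/(120LEI) = -17·(18/5)²·(6-(18/5))²·((18/5)+2·6)/(120·6·2000) = -53703/3906250 m
Superposition: y = Σ y_i = -412371/125000000 m ≈ -0.003299 m

y(18/5) = -412371/125000000 m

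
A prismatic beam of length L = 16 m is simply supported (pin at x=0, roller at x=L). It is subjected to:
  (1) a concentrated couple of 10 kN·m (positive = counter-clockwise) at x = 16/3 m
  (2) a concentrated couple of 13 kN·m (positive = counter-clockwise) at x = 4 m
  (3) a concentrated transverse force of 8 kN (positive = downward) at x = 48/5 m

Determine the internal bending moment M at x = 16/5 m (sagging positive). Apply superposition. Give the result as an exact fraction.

M(16/5) = 371/25 kN·m

Load 1 — applied couple M₀=10 kN·m at a=16/3 m (b=L-a=32/3):
  M_1 = M₀x/L  [x≤a] = 10·(16/5)/16 = 2 kN·m
Load 2 — applied couple M₀=13 kN·m at a=4 m (b=L-a=12):
  M_2 = M₀x/L  [x≤a] = 13·(16/5)/16 = 13/5 kN·m
Load 3 — point force P=8 kN at a=48/5 m (b=L-a=32/5):
  M_3 = Pbx/L  [x≤a] = 8·(32/5)·(16/5)/16 = 256/25 kN·m
Superposition: M = Σ M_i = 371/25 kN·m ≈ 14.840000 kN·m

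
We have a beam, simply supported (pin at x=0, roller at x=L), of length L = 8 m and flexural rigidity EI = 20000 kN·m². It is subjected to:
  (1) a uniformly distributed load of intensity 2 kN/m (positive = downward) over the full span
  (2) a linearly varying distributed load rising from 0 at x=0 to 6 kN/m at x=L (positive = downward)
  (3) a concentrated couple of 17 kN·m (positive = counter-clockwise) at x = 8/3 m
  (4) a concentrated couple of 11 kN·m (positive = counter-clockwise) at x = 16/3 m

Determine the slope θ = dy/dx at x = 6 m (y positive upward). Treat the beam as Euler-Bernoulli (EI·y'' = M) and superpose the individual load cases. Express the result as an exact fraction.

Load 1 — uniform load w=2 kN/m over full span:
  θ_1 = -w(L³-6Lx²+4x³)/(24EI) = -2·(8³-6·8·6²+4·6³)/(24·20000) = 11/7500 rad
Load 2 — triangular load w₀=6 kN/m (0→w₀ over full span):
  θ_2 = -w₀(7L⁴-30L²x²+15x⁴)/(360LEI) = -6·(7·8⁴-30·8²·6²+15·6⁴)/(360·8·20000) = 1313/600000 rad
Load 3 — applied couple M₀=17 kN·m at a=8/3 m (b=L-a=16/3):
  θ_3 = (M₀x²/(2L)-M₀(x-a)+C₁)/EI  [x>a] with C₁=M₀(3b²-L²)/(6L)=68/9 = (17·6²/(2·8)-17·(6-(8/3))+(68/9))/20000 = -391/720000 rad
Load 4 — applied couple M₀=11 kN·m at a=16/3 m (b=L-a=8/3):
  θ_4 = (M₀x²/(2L)-M₀(x-a)+C₁)/EI  [x>a] with C₁=M₀(3b²-L²)/(6L)=-88/9 = (11·6²/(2·8)-11·(6-(16/3))+(-88/9))/20000 = 11/28800 rad
Superposition: θ = Σ θ_i = 6289/1800000 rad ≈ 0.003494 rad

θ(6) = 6289/1800000 rad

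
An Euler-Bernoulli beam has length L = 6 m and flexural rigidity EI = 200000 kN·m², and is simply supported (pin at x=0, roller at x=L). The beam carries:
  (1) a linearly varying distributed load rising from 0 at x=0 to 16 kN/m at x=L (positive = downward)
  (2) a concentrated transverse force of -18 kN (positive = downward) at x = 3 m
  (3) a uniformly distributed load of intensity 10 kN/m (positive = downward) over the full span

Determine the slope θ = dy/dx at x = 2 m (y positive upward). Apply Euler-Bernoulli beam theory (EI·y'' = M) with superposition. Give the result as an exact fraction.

Load 1 — triangular load w₀=16 kN/m (0→w₀ over full span):
  θ_1 = -w₀(7L⁴-30L²x²+15x⁴)/(360LEI) = -16·(7·6⁴-30·6²·2²+15·2⁴)/(360·6·200000) = -26/140625 rad
Load 2 — point force P=-18 kN at a=3 m (b=L-a=3):
  θ_2 = -Pb(L²-b²-3x²)/(6LEI)  [x≤a] = -(-18)·3·(6²-3²-3·2²)/(6·6·200000) = 9/80000 rad
Load 3 — uniform load w=10 kN/m over full span:
  θ_3 = -w(L³-6Lx²+4x³)/(24EI) = -10·(6³-6·6·2²+4·2³)/(24·200000) = -13/60000 rad
Superposition: θ = Σ θ_i = -5203/18000000 rad ≈ -0.000289 rad

θ(2) = -5203/18000000 rad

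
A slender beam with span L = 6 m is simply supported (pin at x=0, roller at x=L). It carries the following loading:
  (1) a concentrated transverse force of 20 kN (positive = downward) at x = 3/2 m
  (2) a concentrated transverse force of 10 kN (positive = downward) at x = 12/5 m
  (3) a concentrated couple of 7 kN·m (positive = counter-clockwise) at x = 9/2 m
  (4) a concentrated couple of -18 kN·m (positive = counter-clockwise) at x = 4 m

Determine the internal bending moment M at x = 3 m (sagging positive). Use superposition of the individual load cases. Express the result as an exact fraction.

Load 1 — point force P=20 kN at a=3/2 m (b=L-a=9/2):
  M_1 = Pa(L-x)/L  [x>a] = 20·(3/2)·(6-3)/6 = 15 kN·m
Load 2 — point force P=10 kN at a=12/5 m (b=L-a=18/5):
  M_2 = Pa(L-x)/L  [x>a] = 10·(12/5)·(6-3)/6 = 12 kN·m
Load 3 — applied couple M₀=7 kN·m at a=9/2 m (b=L-a=3/2):
  M_3 = M₀x/L  [x≤a] = 7·3/6 = 7/2 kN·m
Load 4 — applied couple M₀=-18 kN·m at a=4 m (b=L-a=2):
  M_4 = M₀x/L  [x≤a] = (-18)·3/6 = -9 kN·m
Superposition: M = Σ M_i = 43/2 kN·m ≈ 21.500000 kN·m

M(3) = 43/2 kN·m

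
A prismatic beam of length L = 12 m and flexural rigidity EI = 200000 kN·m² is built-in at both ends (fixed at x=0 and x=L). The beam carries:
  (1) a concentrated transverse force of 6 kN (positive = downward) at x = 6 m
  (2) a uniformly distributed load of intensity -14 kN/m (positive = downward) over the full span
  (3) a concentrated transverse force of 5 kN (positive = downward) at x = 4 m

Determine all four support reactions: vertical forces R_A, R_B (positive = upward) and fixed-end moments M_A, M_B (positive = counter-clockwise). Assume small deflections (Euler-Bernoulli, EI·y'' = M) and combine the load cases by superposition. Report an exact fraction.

Load 1 — point force P=6 kN at a=6 m (b=L-a=6):
  R_A = Pb²(3a+b)/L³ = 6·6²·(3·6+6)/12³ = 3 kN
  M_A = Pab²/L² = 6·6·6²/12² = 9 kN·m
  R_B = Pa²(a+3b)/L³ = 6·6²·(6+3·6)/12³ = 3 kN
  M_B = -Pa²b/L² = -6·6²·6/12² = -9 kN·m
Load 2 — uniform load w=-14 kN/m over full span:
  R_A = wL/2 = (-14)·12/2 = -84 kN
  M_A = wL²/12 = (-14)·12²/12 = -168 kN·m
  R_B = wL/2 = (-14)·12/2 = -84 kN
  M_B = -wL²/12 = -(-14)·12²/12 = 168 kN·m
Load 3 — point force P=5 kN at a=4 m (b=L-a=8):
  R_A = Pb²(3a+b)/L³ = 5·8²·(3·4+8)/12³ = 100/27 kN
  M_A = Pab²/L² = 5·4·8²/12² = 80/9 kN·m
  R_B = Pa²(a+3b)/L³ = 5·4²·(4+3·8)/12³ = 35/27 kN
  M_B = -Pa²b/L² = -5·4²·8/12² = -40/9 kN·m
Superposition: R_A = -2087/27 kN, M_A = -1351/9 kN·m, R_B = -2152/27 kN, M_B = 1391/9 kN·m

R_A = -2087/27 kN, M_A = -1351/9 kN·m, R_B = -2152/27 kN, M_B = 1391/9 kN·m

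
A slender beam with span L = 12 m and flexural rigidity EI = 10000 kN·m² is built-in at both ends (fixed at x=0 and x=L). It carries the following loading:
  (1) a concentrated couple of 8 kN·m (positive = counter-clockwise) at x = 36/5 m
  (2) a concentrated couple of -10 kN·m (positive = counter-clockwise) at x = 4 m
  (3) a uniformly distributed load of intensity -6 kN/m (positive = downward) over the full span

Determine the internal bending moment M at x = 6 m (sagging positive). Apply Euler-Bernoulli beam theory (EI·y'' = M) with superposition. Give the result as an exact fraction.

Load 1 — applied couple M₀=8 kN·m at a=36/5 m (b=L-a=24/5):
  M_1 = R_Ax - M_A  [x≤a] with R_A=24/25, M_A=64/25 = (24/25)·6 - (64/25) = 16/5 kN·m
Load 2 — applied couple M₀=-10 kN·m at a=4 m (b=L-a=8):
  M_2 = R_Ax - M_A - M₀  [x>a] with R_A=-10/9, M_A=0 = (-10/9)·6 - 0 - (-10) = 10/3 kN·m
Load 3 — uniform load w=-6 kN/m over full span:
  M_3 = wLx/2 - wL²/12 - wx²/2 = (-6)·12·6/2 - (-6)·12²/12 - (-6)·6²/2 = -36 kN·m
Superposition: M = Σ M_i = -442/15 kN·m ≈ -29.466667 kN·m

M(6) = -442/15 kN·m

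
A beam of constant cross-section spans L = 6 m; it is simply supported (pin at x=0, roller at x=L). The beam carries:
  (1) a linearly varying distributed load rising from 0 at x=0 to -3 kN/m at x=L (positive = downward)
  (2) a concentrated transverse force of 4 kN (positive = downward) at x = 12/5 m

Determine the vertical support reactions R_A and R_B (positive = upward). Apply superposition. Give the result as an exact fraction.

R_A = -3/5 kN, R_B = -22/5 kN

Load 1 — triangular load w₀=-3 kN/m (0→w₀ over full span):
  R_A = w₀L/6 = (-3)·6/6 = -3 kN
  R_B = w₀L/3 = (-3)·6/3 = -6 kN
Load 2 — point force P=4 kN at a=12/5 m (b=L-a=18/5):
  R_A = Pb/L = 4·(18/5)/6 = 12/5 kN
  R_B = Pa/L = 4·(12/5)/6 = 8/5 kN
Superposition: R_A = -3/5 kN, R_B = -22/5 kN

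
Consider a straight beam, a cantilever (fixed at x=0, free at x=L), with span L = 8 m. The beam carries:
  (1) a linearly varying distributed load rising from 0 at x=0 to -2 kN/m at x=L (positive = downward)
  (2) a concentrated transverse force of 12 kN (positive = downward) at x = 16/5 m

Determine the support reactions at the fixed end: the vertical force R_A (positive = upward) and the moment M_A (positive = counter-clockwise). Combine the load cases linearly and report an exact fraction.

R_A = 4 kN, M_A = -64/15 kN·m

Load 1 — triangular load w₀=-2 kN/m (0→w₀ over full span):
  R_A = w₀L/2 = (-2)·8/2 = -8 kN
  M_A = w₀L²/3 = (-2)·8²/3 = -128/3 kN·m
Load 2 — point force P=12 kN at a=16/5 m (b=L-a=24/5):
  R_A = P = 12 kN
  M_A = Pa = 12·(16/5) = 192/5 kN·m
Superposition: R_A = 4 kN, M_A = -64/15 kN·m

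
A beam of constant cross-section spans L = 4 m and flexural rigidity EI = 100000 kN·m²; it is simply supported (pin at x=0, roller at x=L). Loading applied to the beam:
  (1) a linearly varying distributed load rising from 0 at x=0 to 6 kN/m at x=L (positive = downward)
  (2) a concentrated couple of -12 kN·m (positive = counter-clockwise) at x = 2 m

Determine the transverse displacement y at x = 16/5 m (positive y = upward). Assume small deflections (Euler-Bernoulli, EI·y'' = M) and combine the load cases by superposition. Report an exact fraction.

Load 1 — triangular load w₀=6 kN/m (0→w₀ over full span):
  y_1 = -w₀x(7L⁴-10L²x²+3x⁴)/(360LEI) = -6·(16/5)·(7·4⁴-10·4²·(16/5)²+3·(16/5)⁴)/(360·4·100000) = -3048/48828125 m
Load 2 — applied couple M₀=-12 kN·m at a=2 m (b=L-a=2):
  y_2 = (M₀x³/(6L)-M₀(x-a)²/2+C₁x)/EI  [x>a] with C₁=M₀(3b²-L²)/(6L)=2 = ((-12)·(16/5)³/(6·4)-(-12)·((16/5)-2)²/2+2·(16/5))/100000 = -21/1562500 m
Superposition: y = Σ y_i = -14817/195312500 m ≈ -0.000076 m

y(16/5) = -14817/195312500 m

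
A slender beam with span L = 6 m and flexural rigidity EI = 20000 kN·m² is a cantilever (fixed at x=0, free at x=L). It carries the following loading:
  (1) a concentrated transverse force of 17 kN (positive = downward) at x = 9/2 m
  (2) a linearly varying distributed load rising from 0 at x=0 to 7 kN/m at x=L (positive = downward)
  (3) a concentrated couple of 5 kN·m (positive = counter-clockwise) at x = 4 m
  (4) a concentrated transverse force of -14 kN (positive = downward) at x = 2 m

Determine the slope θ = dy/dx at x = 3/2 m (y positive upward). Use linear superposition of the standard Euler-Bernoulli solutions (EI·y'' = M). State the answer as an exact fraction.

θ(3/2) = -42111/5120000 rad

Load 1 — point force P=17 kN at a=9/2 m (b=L-a=3/2):
  θ_1 = -Px(2a-x)/(2EI)  [x≤a] = -17·(3/2)·(2·(9/2)-(3/2))/(2·20000) = -153/32000 rad
Load 2 — triangular load w₀=7 kN/m (0→w₀ over full span):
  θ_2 = (w₀Lx²/4-w₀L²x/3-w₀x⁴/(24L))/EI = (7·6·(3/2)²/4-7·6²·(3/2)/3-7·(3/2)⁴/(24·6))/20000 = -26271/5120000 rad
Load 3 — applied couple M₀=5 kN·m at a=4 m (b=L-a=2):
  θ_3 = M₀x/EI  [x≤a] = 5·(3/2)/20000 = 3/8000 rad
Load 4 — point force P=-14 kN at a=2 m (b=L-a=4):
  θ_4 = -Px(2a-x)/(2EI)  [x≤a] = -(-14)·(3/2)·(2·2-(3/2))/(2·20000) = 21/16000 rad
Superposition: θ = Σ θ_i = -42111/5120000 rad ≈ -0.008225 rad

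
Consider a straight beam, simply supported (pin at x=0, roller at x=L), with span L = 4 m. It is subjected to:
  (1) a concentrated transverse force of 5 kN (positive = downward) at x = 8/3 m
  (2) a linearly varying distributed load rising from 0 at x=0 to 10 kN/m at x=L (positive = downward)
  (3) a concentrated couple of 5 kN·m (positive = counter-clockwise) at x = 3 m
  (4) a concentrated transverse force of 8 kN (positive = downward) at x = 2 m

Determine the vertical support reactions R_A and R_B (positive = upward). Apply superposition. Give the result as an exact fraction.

R_A = 163/12 kN, R_B = 233/12 kN

Load 1 — point force P=5 kN at a=8/3 m (b=L-a=4/3):
  R_A = Pb/L = 5·(4/3)/4 = 5/3 kN
  R_B = Pa/L = 5·(8/3)/4 = 10/3 kN
Load 2 — triangular load w₀=10 kN/m (0→w₀ over full span):
  R_A = w₀L/6 = 10·4/6 = 20/3 kN
  R_B = w₀L/3 = 10·4/3 = 40/3 kN
Load 3 — applied couple M₀=5 kN·m at a=3 m (b=L-a=1):
  R_A = M₀/L = 5/4 kN
  R_B = -M₀/L = -5/4 kN
Load 4 — point force P=8 kN at a=2 m (b=L-a=2):
  R_A = Pb/L = 8·2/4 = 4 kN
  R_B = Pa/L = 8·2/4 = 4 kN
Superposition: R_A = 163/12 kN, R_B = 233/12 kN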